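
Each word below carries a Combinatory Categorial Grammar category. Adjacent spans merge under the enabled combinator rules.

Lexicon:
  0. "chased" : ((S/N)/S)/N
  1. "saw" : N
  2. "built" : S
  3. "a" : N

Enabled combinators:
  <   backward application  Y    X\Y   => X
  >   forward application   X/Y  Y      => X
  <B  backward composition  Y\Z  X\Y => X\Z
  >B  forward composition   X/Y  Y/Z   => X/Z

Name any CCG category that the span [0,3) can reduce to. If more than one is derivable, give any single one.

[0,4] S   >
  [0,3] S/N   >
    [0,2] (S/N)/S   >
      [0,1] "chased" : ((S/N)/S)/N
      [1,2] "saw" : N
    [2,3] "built" : S
  [3,4] "a" : N

S/N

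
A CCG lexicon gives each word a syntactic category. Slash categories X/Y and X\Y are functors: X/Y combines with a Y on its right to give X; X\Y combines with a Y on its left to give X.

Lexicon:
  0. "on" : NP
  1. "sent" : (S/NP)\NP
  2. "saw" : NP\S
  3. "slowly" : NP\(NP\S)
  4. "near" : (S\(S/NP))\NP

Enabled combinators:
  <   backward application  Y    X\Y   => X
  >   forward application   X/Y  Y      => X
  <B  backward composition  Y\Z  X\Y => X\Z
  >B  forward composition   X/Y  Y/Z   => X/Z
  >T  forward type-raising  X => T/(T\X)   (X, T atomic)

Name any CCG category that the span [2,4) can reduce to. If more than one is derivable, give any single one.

NP

[0,5] S   >
  [0,1] S/(S\NP)   >T
    [0,1] "on" : NP
  [1,5] S\NP   <B
    [1,2] "sent" : (S/NP)\NP
    [2,5] S\(S/NP)   <
      [2,4] NP   <
        [2,3] "saw" : NP\S
        [3,4] "slowly" : NP\(NP\S)
      [4,5] "near" : (S\(S/NP))\NP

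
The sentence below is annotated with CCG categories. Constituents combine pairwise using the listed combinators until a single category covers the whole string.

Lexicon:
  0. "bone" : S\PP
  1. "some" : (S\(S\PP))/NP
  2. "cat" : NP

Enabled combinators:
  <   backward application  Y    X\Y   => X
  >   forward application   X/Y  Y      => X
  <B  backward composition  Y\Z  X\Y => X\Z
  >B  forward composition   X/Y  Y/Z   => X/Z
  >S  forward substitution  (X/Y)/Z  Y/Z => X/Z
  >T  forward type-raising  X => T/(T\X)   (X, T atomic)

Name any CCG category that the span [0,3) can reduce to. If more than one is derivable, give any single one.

[0,3] S   <
  [0,1] "bone" : S\PP
  [1,3] S\(S\PP)   >
    [1,2] "some" : (S\(S\PP))/NP
    [2,3] "cat" : NP

S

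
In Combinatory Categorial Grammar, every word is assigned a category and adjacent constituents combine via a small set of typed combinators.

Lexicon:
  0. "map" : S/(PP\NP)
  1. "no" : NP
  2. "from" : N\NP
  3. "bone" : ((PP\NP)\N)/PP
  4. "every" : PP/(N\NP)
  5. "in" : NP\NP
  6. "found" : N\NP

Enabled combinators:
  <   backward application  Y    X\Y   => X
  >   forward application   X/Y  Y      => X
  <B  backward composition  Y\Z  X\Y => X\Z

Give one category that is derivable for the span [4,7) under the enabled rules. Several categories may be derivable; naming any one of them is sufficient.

PP

[0,7] S   >
  [0,1] "map" : S/(PP\NP)
  [1,7] PP\NP   <
    [1,3] N   <
      [1,2] "no" : NP
      [2,3] "from" : N\NP
    [3,7] (PP\NP)\N   >
      [3,4] "bone" : ((PP\NP)\N)/PP
      [4,7] PP   >
        [4,5] "every" : PP/(N\NP)
        [5,7] N\NP   <B
          [5,6] "in" : NP\NP
          [6,7] "found" : N\NP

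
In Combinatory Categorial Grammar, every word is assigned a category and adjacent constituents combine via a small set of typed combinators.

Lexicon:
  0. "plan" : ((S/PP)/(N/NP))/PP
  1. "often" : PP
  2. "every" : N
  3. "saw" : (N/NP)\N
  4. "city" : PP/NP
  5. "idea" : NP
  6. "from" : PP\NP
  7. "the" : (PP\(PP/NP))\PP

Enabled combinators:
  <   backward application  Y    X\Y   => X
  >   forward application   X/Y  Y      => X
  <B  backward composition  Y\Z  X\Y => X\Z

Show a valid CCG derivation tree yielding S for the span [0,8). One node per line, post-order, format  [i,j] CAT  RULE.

[0,1] ((S/PP)/(N/NP))/PP  lex  "plan"
[1,2] PP  lex  "often"
[0,2] (S/PP)/(N/NP)  >  k=1
[2,3] N  lex  "every"
[3,4] (N/NP)\N  lex  "saw"
[2,4] N/NP  <  k=3
[0,4] S/PP  >  k=2
[4,5] PP/NP  lex  "city"
[5,6] NP  lex  "idea"
[6,7] PP\NP  lex  "from"
[5,7] PP  <  k=6
[7,8] (PP\(PP/NP))\PP  lex  "the"
[5,8] PP\(PP/NP)  <  k=7
[4,8] PP  <  k=5
[0,8] S  >  k=4

[0,8] S   >
  [0,4] S/PP   >
    [0,2] (S/PP)/(N/NP)   >
      [0,1] "plan" : ((S/PP)/(N/NP))/PP
      [1,2] "often" : PP
    [2,4] N/NP   <
      [2,3] "every" : N
      [3,4] "saw" : (N/NP)\N
  [4,8] PP   <
    [4,5] "city" : PP/NP
    [5,8] PP\(PP/NP)   <
      [5,7] PP   <
        [5,6] "idea" : NP
        [6,7] "from" : PP\NP
      [7,8] "the" : (PP\(PP/NP))\PP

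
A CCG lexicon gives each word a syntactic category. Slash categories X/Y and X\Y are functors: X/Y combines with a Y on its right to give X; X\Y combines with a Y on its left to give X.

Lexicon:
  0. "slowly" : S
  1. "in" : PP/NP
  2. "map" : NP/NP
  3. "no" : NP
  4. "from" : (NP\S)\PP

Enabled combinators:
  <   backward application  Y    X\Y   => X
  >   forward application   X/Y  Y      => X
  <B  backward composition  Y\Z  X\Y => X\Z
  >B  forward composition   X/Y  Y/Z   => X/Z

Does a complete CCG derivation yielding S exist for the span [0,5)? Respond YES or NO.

NO

S PP/NP NP/NP NP (NP\S)\PP
CKY chart[0,5] = {NP}; S ∉ chart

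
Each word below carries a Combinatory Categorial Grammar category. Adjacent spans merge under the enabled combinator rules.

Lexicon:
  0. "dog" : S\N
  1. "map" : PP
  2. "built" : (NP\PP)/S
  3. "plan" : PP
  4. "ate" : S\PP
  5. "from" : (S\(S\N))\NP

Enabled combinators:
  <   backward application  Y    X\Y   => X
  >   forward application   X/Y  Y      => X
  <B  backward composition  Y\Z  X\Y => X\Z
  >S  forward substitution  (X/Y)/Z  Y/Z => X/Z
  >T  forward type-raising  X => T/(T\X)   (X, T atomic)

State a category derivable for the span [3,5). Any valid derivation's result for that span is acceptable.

[0,6] S   <
  [0,1] "dog" : S\N
  [1,6] S\(S\N)   <
    [1,5] NP   <
      [1,2] "map" : PP
      [2,5] NP\PP   >
        [2,3] "built" : (NP\PP)/S
        [3,5] S   >
          [3,4] S/(S\PP)   >T
            [3,4] "plan" : PP
          [4,5] "ate" : S\PP
    [5,6] "from" : (S\(S\N))\NP

S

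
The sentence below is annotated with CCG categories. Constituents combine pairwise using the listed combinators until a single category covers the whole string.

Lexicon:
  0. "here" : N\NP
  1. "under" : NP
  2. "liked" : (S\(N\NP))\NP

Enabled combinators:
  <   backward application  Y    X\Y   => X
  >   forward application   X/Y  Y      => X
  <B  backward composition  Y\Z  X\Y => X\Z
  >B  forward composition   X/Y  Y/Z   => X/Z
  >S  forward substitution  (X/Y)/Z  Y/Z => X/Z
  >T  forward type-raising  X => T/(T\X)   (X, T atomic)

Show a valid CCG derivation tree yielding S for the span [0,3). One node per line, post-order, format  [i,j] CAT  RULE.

[0,1] N\NP  lex  "here"
[1,2] NP  lex  "under"
[2,3] (S\(N\NP))\NP  lex  "liked"
[1,3] S\(N\NP)  <  k=2
[0,3] S  <  k=1

[0,3] S   <
  [0,1] "here" : N\NP
  [1,3] S\(N\NP)   <
    [1,2] "under" : NP
    [2,3] "liked" : (S\(N\NP))\NP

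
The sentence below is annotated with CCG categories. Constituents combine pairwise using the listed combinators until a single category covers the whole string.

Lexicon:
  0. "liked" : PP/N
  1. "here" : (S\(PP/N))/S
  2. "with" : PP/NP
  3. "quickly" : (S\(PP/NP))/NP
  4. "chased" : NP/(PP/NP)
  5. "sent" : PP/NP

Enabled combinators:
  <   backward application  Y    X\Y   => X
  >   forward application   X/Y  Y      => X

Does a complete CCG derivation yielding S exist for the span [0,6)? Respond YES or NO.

[0,6] S   <
  [0,1] "liked" : PP/N
  [1,6] S\(PP/N)   >
    [1,2] "here" : (S\(PP/N))/S
    [2,6] S   <
      [2,3] "with" : PP/NP
      [3,6] S\(PP/NP)   >
        [3,4] "quickly" : (S\(PP/NP))/NP
        [4,6] NP   >
          [4,5] "chased" : NP/(PP/NP)
          [5,6] "sent" : PP/NP

YES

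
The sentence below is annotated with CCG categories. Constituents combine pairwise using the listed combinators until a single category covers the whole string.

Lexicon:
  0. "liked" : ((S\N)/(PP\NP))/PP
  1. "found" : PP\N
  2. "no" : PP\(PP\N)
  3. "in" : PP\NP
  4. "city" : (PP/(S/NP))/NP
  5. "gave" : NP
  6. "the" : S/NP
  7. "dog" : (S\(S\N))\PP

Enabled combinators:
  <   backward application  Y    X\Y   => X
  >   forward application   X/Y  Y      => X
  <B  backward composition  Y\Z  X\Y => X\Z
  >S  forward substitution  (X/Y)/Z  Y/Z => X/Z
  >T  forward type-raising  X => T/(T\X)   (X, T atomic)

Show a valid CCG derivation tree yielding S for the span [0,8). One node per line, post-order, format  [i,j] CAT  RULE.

[0,1] ((S\N)/(PP\NP))/PP  lex  "liked"
[1,2] PP\N  lex  "found"
[2,3] PP\(PP\N)  lex  "no"
[1,3] PP  <  k=2
[0,3] (S\N)/(PP\NP)  >  k=1
[3,4] PP\NP  lex  "in"
[0,4] S\N  >  k=3
[4,5] (PP/(S/NP))/NP  lex  "city"
[5,6] NP  lex  "gave"
[4,6] PP/(S/NP)  >  k=5
[6,7] S/NP  lex  "the"
[4,7] PP  >  k=6
[7,8] (S\(S\N))\PP  lex  "dog"
[4,8] S\(S\N)  <  k=7
[0,8] S  <  k=4

[0,8] S   <
  [0,4] S\N   >
    [0,3] (S\N)/(PP\NP)   >
      [0,1] "liked" : ((S\N)/(PP\NP))/PP
      [1,3] PP   <
        [1,2] "found" : PP\N
        [2,3] "no" : PP\(PP\N)
    [3,4] "in" : PP\NP
  [4,8] S\(S\N)   <
    [4,7] PP   >
      [4,6] PP/(S/NP)   >
        [4,5] "city" : (PP/(S/NP))/NP
        [5,6] "gave" : NP
      [6,7] "the" : S/NP
    [7,8] "dog" : (S\(S\N))\PP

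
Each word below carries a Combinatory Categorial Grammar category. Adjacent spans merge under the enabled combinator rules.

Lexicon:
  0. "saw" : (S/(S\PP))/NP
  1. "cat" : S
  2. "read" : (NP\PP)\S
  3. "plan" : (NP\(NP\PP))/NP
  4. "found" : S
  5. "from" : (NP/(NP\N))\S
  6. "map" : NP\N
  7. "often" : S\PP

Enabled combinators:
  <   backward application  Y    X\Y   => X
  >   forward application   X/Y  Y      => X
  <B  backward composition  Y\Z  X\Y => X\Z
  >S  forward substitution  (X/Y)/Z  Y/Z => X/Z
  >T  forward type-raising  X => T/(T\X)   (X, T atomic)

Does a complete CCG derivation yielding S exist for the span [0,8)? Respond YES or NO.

[0,8] S   >
  [0,7] S/(S\PP)   >
    [0,1] "saw" : (S/(S\PP))/NP
    [1,7] NP   >
      [1,2] NP/(NP\S)   >T
        [1,2] "cat" : S
      [2,7] NP\S   <B
        [2,3] "read" : (NP\PP)\S
        [3,7] NP\(NP\PP)   >
          [3,4] "plan" : (NP\(NP\PP))/NP
          [4,7] NP   >
            [4,6] NP/(NP\N)   <
              [4,5] "found" : S
              [5,6] "from" : (NP/(NP\N))\S
            [6,7] "map" : NP\N
  [7,8] "often" : S\PP

YES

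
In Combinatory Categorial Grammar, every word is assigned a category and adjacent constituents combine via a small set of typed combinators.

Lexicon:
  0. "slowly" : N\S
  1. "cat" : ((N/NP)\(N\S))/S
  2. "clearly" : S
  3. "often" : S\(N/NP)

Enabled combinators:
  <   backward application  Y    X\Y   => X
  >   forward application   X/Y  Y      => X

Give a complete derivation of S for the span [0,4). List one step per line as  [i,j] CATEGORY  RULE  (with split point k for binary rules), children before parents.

[0,1] N\S  lex  "slowly"
[1,2] ((N/NP)\(N\S))/S  lex  "cat"
[2,3] S  lex  "clearly"
[1,3] (N/NP)\(N\S)  >  k=2
[0,3] N/NP  <  k=1
[3,4] S\(N/NP)  lex  "often"
[0,4] S  <  k=3

[0,4] S   <
  [0,3] N/NP   <
    [0,1] "slowly" : N\S
    [1,3] (N/NP)\(N\S)   >
      [1,2] "cat" : ((N/NP)\(N\S))/S
      [2,3] "clearly" : S
  [3,4] "often" : S\(N/NP)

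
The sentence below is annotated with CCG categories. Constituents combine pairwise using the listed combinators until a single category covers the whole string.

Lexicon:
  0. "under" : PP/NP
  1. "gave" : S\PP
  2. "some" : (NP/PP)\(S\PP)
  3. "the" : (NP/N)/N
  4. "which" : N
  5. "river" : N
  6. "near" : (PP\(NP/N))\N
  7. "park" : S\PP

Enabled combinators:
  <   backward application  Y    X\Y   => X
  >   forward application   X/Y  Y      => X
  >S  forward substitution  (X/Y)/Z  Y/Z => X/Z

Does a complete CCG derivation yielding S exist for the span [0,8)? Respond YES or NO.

YES

[0,8] S   <
  [0,7] PP   >
    [0,1] "under" : PP/NP
    [1,7] NP   >
      [1,3] NP/PP   <
        [1,2] "gave" : S\PP
        [2,3] "some" : (NP/PP)\(S\PP)
      [3,7] PP   <
        [3,5] NP/N   >
          [3,4] "the" : (NP/N)/N
          [4,5] "which" : N
        [5,7] PP\(NP/N)   <
          [5,6] "river" : N
          [6,7] "near" : (PP\(NP/N))\N
  [7,8] "park" : S\PP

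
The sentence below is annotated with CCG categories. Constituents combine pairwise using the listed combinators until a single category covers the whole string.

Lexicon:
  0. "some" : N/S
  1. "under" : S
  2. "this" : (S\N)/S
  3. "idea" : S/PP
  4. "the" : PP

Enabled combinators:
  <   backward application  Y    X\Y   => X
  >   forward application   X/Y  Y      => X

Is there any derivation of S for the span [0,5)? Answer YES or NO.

[0,5] S   <
  [0,2] N   >
    [0,1] "some" : N/S
    [1,2] "under" : S
  [2,5] S\N   >
    [2,3] "this" : (S\N)/S
    [3,5] S   >
      [3,4] "idea" : S/PP
      [4,5] "the" : PP

YES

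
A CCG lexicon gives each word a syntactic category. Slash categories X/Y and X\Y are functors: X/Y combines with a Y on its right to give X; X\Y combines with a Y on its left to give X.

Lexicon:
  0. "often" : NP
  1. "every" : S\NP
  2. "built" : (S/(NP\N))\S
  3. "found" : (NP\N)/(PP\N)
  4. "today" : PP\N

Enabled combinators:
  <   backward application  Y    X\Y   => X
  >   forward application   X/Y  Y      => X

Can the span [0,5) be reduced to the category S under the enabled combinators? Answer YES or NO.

[0,5] S   >
  [0,3] S/(NP\N)   <
    [0,2] S   <
      [0,1] "often" : NP
      [1,2] "every" : S\NP
    [2,3] "built" : (S/(NP\N))\S
  [3,5] NP\N   >
    [3,4] "found" : (NP\N)/(PP\N)
    [4,5] "today" : PP\N

YES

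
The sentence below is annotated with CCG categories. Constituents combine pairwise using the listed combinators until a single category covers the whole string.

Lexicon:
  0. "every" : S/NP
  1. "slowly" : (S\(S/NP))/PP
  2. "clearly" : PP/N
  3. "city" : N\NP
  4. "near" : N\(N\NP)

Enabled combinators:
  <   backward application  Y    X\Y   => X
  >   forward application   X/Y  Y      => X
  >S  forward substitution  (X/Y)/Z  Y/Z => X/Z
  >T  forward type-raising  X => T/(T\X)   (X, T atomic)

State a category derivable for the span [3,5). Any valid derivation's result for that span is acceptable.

N

[0,5] S   <
  [0,1] "every" : S/NP
  [1,5] S\(S/NP)   >
    [1,2] "slowly" : (S\(S/NP))/PP
    [2,5] PP   >
      [2,3] "clearly" : PP/N
      [3,5] N   <
        [3,4] "city" : N\NP
        [4,5] "near" : N\(N\NP)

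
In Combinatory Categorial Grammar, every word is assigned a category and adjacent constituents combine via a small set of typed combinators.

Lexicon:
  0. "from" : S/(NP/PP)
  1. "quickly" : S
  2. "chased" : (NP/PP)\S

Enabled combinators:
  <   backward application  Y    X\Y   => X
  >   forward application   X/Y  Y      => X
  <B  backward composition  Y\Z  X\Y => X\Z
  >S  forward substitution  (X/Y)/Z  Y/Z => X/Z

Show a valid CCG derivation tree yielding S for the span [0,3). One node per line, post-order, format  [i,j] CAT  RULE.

[0,1] S/(NP/PP)  lex  "from"
[1,2] S  lex  "quickly"
[2,3] (NP/PP)\S  lex  "chased"
[1,3] NP/PP  <  k=2
[0,3] S  >  k=1

[0,3] S   >
  [0,1] "from" : S/(NP/PP)
  [1,3] NP/PP   <
    [1,2] "quickly" : S
    [2,3] "chased" : (NP/PP)\S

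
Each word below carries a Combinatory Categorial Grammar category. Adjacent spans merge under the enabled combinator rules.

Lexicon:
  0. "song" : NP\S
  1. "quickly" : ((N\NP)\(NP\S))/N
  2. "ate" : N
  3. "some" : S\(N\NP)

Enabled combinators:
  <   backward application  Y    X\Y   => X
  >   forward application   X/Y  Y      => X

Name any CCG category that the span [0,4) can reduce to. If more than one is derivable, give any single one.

S

[0,4] S   <
  [0,3] N\NP   <
    [0,1] "song" : NP\S
    [1,3] (N\NP)\(NP\S)   >
      [1,2] "quickly" : ((N\NP)\(NP\S))/N
      [2,3] "ate" : N
  [3,4] "some" : S\(N\NP)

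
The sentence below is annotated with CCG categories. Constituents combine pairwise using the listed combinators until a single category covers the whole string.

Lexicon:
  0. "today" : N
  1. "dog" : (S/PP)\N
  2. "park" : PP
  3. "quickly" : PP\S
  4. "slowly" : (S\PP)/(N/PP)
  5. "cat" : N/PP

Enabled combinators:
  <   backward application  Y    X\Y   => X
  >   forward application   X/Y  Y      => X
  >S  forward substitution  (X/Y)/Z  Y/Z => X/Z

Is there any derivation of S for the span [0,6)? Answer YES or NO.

YES

[0,6] S   <
  [0,4] PP   <
    [0,3] S   >
      [0,2] S/PP   <
        [0,1] "today" : N
        [1,2] "dog" : (S/PP)\N
      [2,3] "park" : PP
    [3,4] "quickly" : PP\S
  [4,6] S\PP   >
    [4,5] "slowly" : (S\PP)/(N/PP)
    [5,6] "cat" : N/PP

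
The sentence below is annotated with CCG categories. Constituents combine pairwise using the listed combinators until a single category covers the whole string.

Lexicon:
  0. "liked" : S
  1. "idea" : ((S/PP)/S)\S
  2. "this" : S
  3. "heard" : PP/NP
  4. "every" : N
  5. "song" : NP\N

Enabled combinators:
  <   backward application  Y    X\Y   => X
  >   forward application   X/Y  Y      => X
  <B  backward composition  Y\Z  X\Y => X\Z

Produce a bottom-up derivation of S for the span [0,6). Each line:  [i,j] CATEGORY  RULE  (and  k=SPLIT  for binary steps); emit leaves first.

[0,6] S   >
  [0,3] S/PP   >
    [0,2] (S/PP)/S   <
      [0,1] "liked" : S
      [1,2] "idea" : ((S/PP)/S)\S
    [2,3] "this" : S
  [3,6] PP   >
    [3,4] "heard" : PP/NP
    [4,6] NP   <
      [4,5] "every" : N
      [5,6] "song" : NP\N

[0,1] S  lex  "liked"
[1,2] ((S/PP)/S)\S  lex  "idea"
[0,2] (S/PP)/S  <  k=1
[2,3] S  lex  "this"
[0,3] S/PP  >  k=2
[3,4] PP/NP  lex  "heard"
[4,5] N  lex  "every"
[5,6] NP\N  lex  "song"
[4,6] NP  <  k=5
[3,6] PP  >  k=4
[0,6] S  >  k=3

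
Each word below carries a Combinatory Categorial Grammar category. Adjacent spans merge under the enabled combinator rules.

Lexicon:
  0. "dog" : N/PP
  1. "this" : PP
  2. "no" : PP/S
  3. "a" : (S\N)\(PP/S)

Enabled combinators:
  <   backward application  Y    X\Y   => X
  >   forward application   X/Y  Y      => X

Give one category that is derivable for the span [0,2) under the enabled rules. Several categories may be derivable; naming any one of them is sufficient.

N

[0,4] S   <
  [0,2] N   >
    [0,1] "dog" : N/PP
    [1,2] "this" : PP
  [2,4] S\N   <
    [2,3] "no" : PP/S
    [3,4] "a" : (S\N)\(PP/S)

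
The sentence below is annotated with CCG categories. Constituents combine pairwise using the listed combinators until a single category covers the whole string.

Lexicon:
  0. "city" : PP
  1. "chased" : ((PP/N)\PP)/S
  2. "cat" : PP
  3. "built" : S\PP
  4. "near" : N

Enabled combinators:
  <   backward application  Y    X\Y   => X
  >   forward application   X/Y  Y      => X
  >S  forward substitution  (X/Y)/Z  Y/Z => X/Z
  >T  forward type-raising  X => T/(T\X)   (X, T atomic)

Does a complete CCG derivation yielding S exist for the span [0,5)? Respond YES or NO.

PP ((PP/N)\PP)/S PP S\PP N
CKY chart[0,5] = {N/(N\PP), NP/(NP\PP), PP, PP/(PP\PP), S/(S\PP)}; S ∉ chart

NO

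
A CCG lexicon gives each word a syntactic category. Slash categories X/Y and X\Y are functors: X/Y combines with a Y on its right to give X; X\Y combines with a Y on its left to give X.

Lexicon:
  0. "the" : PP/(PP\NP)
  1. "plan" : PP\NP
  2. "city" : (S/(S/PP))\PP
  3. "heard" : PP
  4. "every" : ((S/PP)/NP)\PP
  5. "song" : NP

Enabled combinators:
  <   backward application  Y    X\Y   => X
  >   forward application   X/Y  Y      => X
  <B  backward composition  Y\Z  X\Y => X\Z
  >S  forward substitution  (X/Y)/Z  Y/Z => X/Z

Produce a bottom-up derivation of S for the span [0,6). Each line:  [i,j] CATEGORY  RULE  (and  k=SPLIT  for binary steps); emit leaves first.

[0,6] S   >
  [0,3] S/(S/PP)   <
    [0,2] PP   >
      [0,1] "the" : PP/(PP\NP)
      [1,2] "plan" : PP\NP
    [2,3] "city" : (S/(S/PP))\PP
  [3,6] S/PP   >
    [3,5] (S/PP)/NP   <
      [3,4] "heard" : PP
      [4,5] "every" : ((S/PP)/NP)\PP
    [5,6] "song" : NP

[0,1] PP/(PP\NP)  lex  "the"
[1,2] PP\NP  lex  "plan"
[0,2] PP  >  k=1
[2,3] (S/(S/PP))\PP  lex  "city"
[0,3] S/(S/PP)  <  k=2
[3,4] PP  lex  "heard"
[4,5] ((S/PP)/NP)\PP  lex  "every"
[3,5] (S/PP)/NP  <  k=4
[5,6] NP  lex  "song"
[3,6] S/PP  >  k=5
[0,6] S  >  k=3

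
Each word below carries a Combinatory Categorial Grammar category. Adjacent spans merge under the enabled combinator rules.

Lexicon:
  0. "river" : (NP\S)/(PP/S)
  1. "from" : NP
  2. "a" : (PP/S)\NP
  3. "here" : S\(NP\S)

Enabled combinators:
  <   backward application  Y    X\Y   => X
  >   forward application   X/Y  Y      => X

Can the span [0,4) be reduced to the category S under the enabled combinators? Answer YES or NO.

[0,4] S   <
  [0,3] NP\S   >
    [0,1] "river" : (NP\S)/(PP/S)
    [1,3] PP/S   <
      [1,2] "from" : NP
      [2,3] "a" : (PP/S)\NP
  [3,4] "here" : S\(NP\S)

YES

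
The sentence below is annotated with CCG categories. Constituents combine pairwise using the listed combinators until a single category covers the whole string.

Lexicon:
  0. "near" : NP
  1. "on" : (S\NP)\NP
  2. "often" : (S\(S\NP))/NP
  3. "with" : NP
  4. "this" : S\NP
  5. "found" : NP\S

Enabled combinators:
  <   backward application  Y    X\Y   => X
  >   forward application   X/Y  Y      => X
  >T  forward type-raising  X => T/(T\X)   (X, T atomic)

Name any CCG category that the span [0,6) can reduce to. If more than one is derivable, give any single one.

S

[0,6] S   <
  [0,2] S\NP   <
    [0,1] "near" : NP
    [1,2] "on" : (S\NP)\NP
  [2,6] S\(S\NP)   >
    [2,3] "often" : (S\(S\NP))/NP
    [3,6] NP   <
      [3,5] S   >
        [3,4] S/(S\NP)   >T
          [3,4] "with" : NP
        [4,5] "this" : S\NP
      [5,6] "found" : NP\S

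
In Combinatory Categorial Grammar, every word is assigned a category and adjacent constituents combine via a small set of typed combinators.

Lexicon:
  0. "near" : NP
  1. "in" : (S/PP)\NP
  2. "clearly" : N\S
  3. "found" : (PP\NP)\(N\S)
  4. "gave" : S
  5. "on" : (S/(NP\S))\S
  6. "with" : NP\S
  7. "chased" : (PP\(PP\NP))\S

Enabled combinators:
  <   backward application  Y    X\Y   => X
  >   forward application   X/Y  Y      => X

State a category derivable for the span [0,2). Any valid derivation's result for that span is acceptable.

S/PP

[0,8] S   >
  [0,2] S/PP   <
    [0,1] "near" : NP
    [1,2] "in" : (S/PP)\NP
  [2,8] PP   <
    [2,4] PP\NP   <
      [2,3] "clearly" : N\S
      [3,4] "found" : (PP\NP)\(N\S)
    [4,8] PP\(PP\NP)   <
      [4,7] S   >
        [4,6] S/(NP\S)   <
          [4,5] "gave" : S
          [5,6] "on" : (S/(NP\S))\S
        [6,7] "with" : NP\S
      [7,8] "chased" : (PP\(PP\NP))\S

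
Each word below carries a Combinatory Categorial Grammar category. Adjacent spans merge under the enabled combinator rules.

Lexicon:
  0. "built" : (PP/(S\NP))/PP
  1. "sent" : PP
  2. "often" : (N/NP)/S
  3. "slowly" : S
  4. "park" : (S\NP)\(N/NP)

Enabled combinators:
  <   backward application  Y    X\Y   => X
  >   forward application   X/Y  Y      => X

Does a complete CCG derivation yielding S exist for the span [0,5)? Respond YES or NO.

(PP/(S\NP))/PP PP (N/NP)/S S (S\NP)\(N/NP)
CKY chart[0,5] = {PP}; S ∉ chart

NO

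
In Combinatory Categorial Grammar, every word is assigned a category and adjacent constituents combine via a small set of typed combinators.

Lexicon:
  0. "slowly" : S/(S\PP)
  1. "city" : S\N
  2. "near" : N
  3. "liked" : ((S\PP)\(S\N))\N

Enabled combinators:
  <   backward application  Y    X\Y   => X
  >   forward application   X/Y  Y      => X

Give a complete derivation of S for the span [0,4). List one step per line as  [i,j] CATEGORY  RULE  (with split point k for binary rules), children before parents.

[0,1] S/(S\PP)  lex  "slowly"
[1,2] S\N  lex  "city"
[2,3] N  lex  "near"
[3,4] ((S\PP)\(S\N))\N  lex  "liked"
[2,4] (S\PP)\(S\N)  <  k=3
[1,4] S\PP  <  k=2
[0,4] S  >  k=1

[0,4] S   >
  [0,1] "slowly" : S/(S\PP)
  [1,4] S\PP   <
    [1,2] "city" : S\N
    [2,4] (S\PP)\(S\N)   <
      [2,3] "near" : N
      [3,4] "liked" : ((S\PP)\(S\N))\N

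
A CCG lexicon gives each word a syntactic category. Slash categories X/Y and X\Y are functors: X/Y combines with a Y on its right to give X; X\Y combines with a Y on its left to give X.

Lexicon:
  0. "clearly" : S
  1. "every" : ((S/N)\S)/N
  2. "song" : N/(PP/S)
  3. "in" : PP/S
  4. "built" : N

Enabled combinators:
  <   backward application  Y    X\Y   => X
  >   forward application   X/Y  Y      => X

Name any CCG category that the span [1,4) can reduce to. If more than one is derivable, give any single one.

(S/N)\S

[0,5] S   >
  [0,4] S/N   <
    [0,1] "clearly" : S
    [1,4] (S/N)\S   >
      [1,2] "every" : ((S/N)\S)/N
      [2,4] N   >
        [2,3] "song" : N/(PP/S)
        [3,4] "in" : PP/S
  [4,5] "built" : N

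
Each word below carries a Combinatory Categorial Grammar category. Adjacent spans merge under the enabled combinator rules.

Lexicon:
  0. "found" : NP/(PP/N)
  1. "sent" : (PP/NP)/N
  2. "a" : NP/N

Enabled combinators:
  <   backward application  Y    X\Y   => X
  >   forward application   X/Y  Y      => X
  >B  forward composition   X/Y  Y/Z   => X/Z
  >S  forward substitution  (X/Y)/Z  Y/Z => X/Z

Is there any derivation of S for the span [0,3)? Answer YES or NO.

NP/(PP/N) (PP/NP)/N NP/N
CKY chart[0,3] = {NP}; S ∉ chart

NO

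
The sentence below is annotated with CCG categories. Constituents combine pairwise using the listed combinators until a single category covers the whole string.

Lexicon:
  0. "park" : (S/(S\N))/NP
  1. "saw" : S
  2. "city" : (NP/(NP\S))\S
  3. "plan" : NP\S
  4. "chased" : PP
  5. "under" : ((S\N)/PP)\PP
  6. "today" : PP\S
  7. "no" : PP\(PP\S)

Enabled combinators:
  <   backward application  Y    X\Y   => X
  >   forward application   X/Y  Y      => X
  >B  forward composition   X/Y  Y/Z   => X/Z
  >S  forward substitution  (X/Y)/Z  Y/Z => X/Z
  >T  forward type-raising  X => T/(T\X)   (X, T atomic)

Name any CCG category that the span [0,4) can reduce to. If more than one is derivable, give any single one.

S/(S\N)

[0,8] S   >
  [0,4] S/(S\N)   >
    [0,1] "park" : (S/(S\N))/NP
    [1,4] NP   >
      [1,3] NP/(NP\S)   <
        [1,2] "saw" : S
        [2,3] "city" : (NP/(NP\S))\S
      [3,4] "plan" : NP\S
  [4,8] S\N   >
    [4,6] (S\N)/PP   <
      [4,5] "chased" : PP
      [5,6] "under" : ((S\N)/PP)\PP
    [6,8] PP   <
      [6,7] "today" : PP\S
      [7,8] "no" : PP\(PP\S)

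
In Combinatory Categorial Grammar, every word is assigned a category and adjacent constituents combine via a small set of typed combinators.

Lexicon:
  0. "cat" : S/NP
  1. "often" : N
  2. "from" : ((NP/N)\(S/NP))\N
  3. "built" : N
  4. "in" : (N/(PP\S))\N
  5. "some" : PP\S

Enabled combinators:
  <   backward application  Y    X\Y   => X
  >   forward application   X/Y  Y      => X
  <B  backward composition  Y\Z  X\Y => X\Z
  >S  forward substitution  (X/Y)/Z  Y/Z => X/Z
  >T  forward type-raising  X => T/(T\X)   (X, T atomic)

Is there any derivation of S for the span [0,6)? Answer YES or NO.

S/NP N ((NP/N)\(S/NP))\N N (N/(PP\S))\N PP\S
CKY chart[0,6] = {N/(N\NP), NP, NP/(NP\NP), PP/(PP\NP), S/(S\NP)}; S ∉ chart

NO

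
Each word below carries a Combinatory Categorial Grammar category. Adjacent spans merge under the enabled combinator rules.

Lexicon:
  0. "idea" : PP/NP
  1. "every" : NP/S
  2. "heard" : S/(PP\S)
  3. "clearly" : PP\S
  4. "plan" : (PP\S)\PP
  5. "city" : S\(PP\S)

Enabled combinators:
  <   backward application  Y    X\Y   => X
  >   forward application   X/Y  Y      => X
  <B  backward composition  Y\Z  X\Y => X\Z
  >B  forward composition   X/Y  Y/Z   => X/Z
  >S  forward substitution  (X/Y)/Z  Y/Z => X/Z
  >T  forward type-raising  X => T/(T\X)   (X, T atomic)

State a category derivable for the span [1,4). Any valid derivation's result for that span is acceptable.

[0,6] S   <
  [0,4] PP   >
    [0,1] "idea" : PP/NP
    [1,4] NP   >
      [1,2] "every" : NP/S
      [2,4] S   >
        [2,3] "heard" : S/(PP\S)
        [3,4] "clearly" : PP\S
  [4,6] S\PP   <B
    [4,5] "plan" : (PP\S)\PP
    [5,6] "city" : S\(PP\S)

NP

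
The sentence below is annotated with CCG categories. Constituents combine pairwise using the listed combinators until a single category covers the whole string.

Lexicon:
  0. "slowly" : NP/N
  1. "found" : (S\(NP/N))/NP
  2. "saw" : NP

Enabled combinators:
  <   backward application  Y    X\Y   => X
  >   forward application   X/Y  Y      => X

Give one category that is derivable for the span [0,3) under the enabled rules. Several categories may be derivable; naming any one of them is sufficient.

[0,3] S   <
  [0,1] "slowly" : NP/N
  [1,3] S\(NP/N)   >
    [1,2] "found" : (S\(NP/N))/NP
    [2,3] "saw" : NP

S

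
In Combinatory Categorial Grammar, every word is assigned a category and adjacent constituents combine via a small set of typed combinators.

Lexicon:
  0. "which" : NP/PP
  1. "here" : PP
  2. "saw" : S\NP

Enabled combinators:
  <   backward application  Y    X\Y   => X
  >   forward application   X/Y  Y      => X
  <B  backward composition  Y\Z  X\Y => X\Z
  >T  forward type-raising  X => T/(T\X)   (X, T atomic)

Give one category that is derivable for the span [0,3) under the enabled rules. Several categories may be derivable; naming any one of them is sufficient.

S

[0,3] S   <
  [0,2] NP   >
    [0,1] "which" : NP/PP
    [1,2] "here" : PP
  [2,3] "saw" : S\NP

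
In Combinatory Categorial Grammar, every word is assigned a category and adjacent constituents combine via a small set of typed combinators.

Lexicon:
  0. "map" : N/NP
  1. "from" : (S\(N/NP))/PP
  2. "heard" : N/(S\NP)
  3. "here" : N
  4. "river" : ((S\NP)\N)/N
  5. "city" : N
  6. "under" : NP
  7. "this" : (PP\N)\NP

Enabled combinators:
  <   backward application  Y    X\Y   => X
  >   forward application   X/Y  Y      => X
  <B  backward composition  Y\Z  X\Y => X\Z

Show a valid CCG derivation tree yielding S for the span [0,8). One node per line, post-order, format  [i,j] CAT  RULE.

[0,1] N/NP  lex  "map"
[1,2] (S\(N/NP))/PP  lex  "from"
[2,3] N/(S\NP)  lex  "heard"
[3,4] N  lex  "here"
[4,5] ((S\NP)\N)/N  lex  "river"
[5,6] N  lex  "city"
[4,6] (S\NP)\N  >  k=5
[3,6] S\NP  <  k=4
[2,6] N  >  k=3
[6,7] NP  lex  "under"
[7,8] (PP\N)\NP  lex  "this"
[6,8] PP\N  <  k=7
[2,8] PP  <  k=6
[1,8] S\(N/NP)  >  k=2
[0,8] S  <  k=1

[0,8] S   <
  [0,1] "map" : N/NP
  [1,8] S\(N/NP)   >
    [1,2] "from" : (S\(N/NP))/PP
    [2,8] PP   <
      [2,6] N   >
        [2,3] "heard" : N/(S\NP)
        [3,6] S\NP   <
          [3,4] "here" : N
          [4,6] (S\NP)\N   >
            [4,5] "river" : ((S\NP)\N)/N
            [5,6] "city" : N
      [6,8] PP\N   <
        [6,7] "under" : NP
        [7,8] "this" : (PP\N)\NP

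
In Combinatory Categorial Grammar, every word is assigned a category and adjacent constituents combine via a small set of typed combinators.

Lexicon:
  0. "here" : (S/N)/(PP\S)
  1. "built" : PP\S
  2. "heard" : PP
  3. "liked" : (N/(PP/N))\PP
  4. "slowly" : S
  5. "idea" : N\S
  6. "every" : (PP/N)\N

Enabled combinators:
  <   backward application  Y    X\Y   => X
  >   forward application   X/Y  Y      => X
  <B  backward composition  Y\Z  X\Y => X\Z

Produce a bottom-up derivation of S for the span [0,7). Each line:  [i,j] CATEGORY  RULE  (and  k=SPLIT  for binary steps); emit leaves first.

[0,7] S   >
  [0,2] S/N   >
    [0,1] "here" : (S/N)/(PP\S)
    [1,2] "built" : PP\S
  [2,7] N   >
    [2,4] N/(PP/N)   <
      [2,3] "heard" : PP
      [3,4] "liked" : (N/(PP/N))\PP
    [4,7] PP/N   <
      [4,6] N   <
        [4,5] "slowly" : S
        [5,6] "idea" : N\S
      [6,7] "every" : (PP/N)\N

[0,1] (S/N)/(PP\S)  lex  "here"
[1,2] PP\S  lex  "built"
[0,2] S/N  >  k=1
[2,3] PP  lex  "heard"
[3,4] (N/(PP/N))\PP  lex  "liked"
[2,4] N/(PP/N)  <  k=3
[4,5] S  lex  "slowly"
[5,6] N\S  lex  "idea"
[4,6] N  <  k=5
[6,7] (PP/N)\N  lex  "every"
[4,7] PP/N  <  k=6
[2,7] N  >  k=4
[0,7] S  >  k=2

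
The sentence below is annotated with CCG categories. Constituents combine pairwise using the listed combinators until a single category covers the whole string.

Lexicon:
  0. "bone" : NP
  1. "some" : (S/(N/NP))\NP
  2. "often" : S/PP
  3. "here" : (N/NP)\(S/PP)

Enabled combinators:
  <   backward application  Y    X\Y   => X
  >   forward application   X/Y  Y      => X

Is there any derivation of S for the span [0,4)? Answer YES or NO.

YES

[0,4] S   >
  [0,2] S/(N/NP)   <
    [0,1] "bone" : NP
    [1,2] "some" : (S/(N/NP))\NP
  [2,4] N/NP   <
    [2,3] "often" : S/PP
    [3,4] "here" : (N/NP)\(S/PP)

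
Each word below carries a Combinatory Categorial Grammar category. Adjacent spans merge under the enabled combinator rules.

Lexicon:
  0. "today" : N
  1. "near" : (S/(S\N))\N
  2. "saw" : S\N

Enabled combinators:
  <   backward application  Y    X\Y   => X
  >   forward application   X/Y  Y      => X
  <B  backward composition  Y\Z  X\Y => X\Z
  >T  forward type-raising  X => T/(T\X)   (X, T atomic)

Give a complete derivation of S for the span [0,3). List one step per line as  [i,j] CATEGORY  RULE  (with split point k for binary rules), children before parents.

[0,1] N  lex  "today"
[1,2] (S/(S\N))\N  lex  "near"
[0,2] S/(S\N)  <  k=1
[2,3] S\N  lex  "saw"
[0,3] S  >  k=2

[0,3] S   >
  [0,2] S/(S\N)   <
    [0,1] "today" : N
    [1,2] "near" : (S/(S\N))\N
  [2,3] "saw" : S\N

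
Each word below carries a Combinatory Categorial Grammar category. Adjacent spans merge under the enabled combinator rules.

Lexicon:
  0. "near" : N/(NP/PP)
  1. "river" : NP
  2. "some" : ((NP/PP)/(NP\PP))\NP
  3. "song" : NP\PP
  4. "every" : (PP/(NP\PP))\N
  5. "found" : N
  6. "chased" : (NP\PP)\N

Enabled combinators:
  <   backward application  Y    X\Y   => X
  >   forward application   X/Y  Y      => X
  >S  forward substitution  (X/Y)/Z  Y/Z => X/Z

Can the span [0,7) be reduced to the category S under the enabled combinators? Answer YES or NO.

NO

N/(NP/PP) NP ((NP/PP)/(NP\PP))\NP NP\PP (PP/(NP\PP))\N N (NP\PP)\N
CKY chart[0,7] = {PP}; S ∉ chart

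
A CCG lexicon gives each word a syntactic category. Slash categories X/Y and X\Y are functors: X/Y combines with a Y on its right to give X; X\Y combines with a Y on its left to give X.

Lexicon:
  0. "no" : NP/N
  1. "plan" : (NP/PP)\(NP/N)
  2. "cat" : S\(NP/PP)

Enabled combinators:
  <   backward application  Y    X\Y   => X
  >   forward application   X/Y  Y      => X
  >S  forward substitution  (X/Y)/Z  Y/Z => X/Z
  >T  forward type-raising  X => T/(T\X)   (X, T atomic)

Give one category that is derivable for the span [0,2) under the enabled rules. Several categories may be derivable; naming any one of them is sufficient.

[0,3] S   <
  [0,2] NP/PP   <
    [0,1] "no" : NP/N
    [1,2] "plan" : (NP/PP)\(NP/N)
  [2,3] "cat" : S\(NP/PP)

NP/PP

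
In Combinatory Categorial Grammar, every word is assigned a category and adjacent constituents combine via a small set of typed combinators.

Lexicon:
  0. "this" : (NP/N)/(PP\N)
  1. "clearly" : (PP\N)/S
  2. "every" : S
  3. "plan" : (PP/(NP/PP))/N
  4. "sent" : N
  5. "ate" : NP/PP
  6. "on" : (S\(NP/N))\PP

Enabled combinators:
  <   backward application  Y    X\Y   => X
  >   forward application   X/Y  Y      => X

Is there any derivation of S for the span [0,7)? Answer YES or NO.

[0,7] S   <
  [0,3] NP/N   >
    [0,1] "this" : (NP/N)/(PP\N)
    [1,3] PP\N   >
      [1,2] "clearly" : (PP\N)/S
      [2,3] "every" : S
  [3,7] S\(NP/N)   <
    [3,6] PP   >
      [3,5] PP/(NP/PP)   >
        [3,4] "plan" : (PP/(NP/PP))/N
        [4,5] "sent" : N
      [5,6] "ate" : NP/PP
    [6,7] "on" : (S\(NP/N))\PP

YES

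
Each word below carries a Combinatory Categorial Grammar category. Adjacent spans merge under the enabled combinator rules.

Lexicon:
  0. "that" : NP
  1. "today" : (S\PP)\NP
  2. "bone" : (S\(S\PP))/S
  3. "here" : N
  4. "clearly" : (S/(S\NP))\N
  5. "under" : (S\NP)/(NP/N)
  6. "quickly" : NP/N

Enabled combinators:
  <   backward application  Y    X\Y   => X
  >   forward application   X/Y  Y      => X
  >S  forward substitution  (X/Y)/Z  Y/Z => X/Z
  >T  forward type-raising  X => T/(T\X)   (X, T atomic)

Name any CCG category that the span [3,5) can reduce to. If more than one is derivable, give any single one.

S/(S\NP)

[0,7] S   <
  [0,2] S\PP   <
    [0,1] "that" : NP
    [1,2] "today" : (S\PP)\NP
  [2,7] S\(S\PP)   >
    [2,3] "bone" : (S\(S\PP))/S
    [3,7] S   >
      [3,5] S/(S\NP)   <
        [3,4] "here" : N
        [4,5] "clearly" : (S/(S\NP))\N
      [5,7] S\NP   >
        [5,6] "under" : (S\NP)/(NP/N)
        [6,7] "quickly" : NP/N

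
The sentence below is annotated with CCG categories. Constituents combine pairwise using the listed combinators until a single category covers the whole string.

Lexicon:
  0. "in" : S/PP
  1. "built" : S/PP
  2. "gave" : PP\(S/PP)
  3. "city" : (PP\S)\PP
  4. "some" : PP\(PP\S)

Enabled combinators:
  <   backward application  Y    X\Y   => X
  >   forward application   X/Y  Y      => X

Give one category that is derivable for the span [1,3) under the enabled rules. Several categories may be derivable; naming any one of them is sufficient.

[0,5] S   >
  [0,1] "in" : S/PP
  [1,5] PP   <
    [1,4] PP\S   <
      [1,3] PP   <
        [1,2] "built" : S/PP
        [2,3] "gave" : PP\(S/PP)
      [3,4] "city" : (PP\S)\PP
    [4,5] "some" : PP\(PP\S)

PP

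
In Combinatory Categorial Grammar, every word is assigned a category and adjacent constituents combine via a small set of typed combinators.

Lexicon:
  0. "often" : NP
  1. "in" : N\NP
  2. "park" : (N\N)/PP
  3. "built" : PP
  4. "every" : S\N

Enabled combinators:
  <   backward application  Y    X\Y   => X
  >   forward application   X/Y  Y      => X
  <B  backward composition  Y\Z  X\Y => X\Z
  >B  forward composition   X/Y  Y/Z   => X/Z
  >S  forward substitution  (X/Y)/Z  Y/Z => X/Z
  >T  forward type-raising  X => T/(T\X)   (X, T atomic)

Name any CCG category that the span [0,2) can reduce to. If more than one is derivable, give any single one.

N

[0,5] S   <
  [0,2] N   <
    [0,1] "often" : NP
    [1,2] "in" : N\NP
  [2,5] S\N   <B
    [2,4] N\N   >
      [2,3] "park" : (N\N)/PP
      [3,4] "built" : PP
    [4,5] "every" : S\N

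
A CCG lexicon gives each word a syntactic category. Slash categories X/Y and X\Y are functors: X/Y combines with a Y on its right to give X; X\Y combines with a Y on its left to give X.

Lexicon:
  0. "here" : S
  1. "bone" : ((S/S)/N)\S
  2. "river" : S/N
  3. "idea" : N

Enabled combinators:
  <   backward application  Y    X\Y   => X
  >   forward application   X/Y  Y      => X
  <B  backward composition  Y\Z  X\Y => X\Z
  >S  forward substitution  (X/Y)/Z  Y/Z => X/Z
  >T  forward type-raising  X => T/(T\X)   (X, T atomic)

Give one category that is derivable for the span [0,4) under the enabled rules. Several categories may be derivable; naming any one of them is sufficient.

S

[0,4] S   >
  [0,3] S/N   >S
    [0,2] (S/S)/N   <
      [0,1] "here" : S
      [1,2] "bone" : ((S/S)/N)\S
    [2,3] "river" : S/N
  [3,4] "idea" : N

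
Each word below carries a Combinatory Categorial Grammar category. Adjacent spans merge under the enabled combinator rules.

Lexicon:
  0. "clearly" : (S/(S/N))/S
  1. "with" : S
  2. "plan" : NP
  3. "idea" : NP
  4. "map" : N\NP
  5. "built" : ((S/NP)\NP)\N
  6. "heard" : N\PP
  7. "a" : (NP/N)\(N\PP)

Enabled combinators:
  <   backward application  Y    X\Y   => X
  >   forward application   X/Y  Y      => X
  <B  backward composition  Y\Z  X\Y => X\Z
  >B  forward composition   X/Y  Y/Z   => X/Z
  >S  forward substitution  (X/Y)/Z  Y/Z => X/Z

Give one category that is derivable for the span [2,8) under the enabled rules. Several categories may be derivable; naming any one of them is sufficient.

[0,8] S   >
  [0,2] S/(S/N)   >
    [0,1] "clearly" : (S/(S/N))/S
    [1,2] "with" : S
  [2,8] S/N   >B
    [2,6] S/NP   <
      [2,3] "plan" : NP
      [3,6] (S/NP)\NP   <
        [3,5] N   <
          [3,4] "idea" : NP
          [4,5] "map" : N\NP
        [5,6] "built" : ((S/NP)\NP)\N
    [6,8] NP/N   <
      [6,7] "heard" : N\PP
      [7,8] "a" : (NP/N)\(N\PP)

S/N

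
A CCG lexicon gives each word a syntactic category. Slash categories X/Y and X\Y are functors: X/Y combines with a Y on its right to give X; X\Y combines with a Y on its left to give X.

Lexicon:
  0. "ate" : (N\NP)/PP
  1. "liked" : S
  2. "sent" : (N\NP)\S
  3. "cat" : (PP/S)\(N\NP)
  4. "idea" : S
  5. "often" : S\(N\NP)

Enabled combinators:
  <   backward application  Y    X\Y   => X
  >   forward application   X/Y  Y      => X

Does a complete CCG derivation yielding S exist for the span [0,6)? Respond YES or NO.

YES

[0,6] S   <
  [0,5] N\NP   >
    [0,1] "ate" : (N\NP)/PP
    [1,5] PP   >
      [1,4] PP/S   <
        [1,3] N\NP   <
          [1,2] "liked" : S
          [2,3] "sent" : (N\NP)\S
        [3,4] "cat" : (PP/S)\(N\NP)
      [4,5] "idea" : S
  [5,6] "often" : S\(N\NP)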